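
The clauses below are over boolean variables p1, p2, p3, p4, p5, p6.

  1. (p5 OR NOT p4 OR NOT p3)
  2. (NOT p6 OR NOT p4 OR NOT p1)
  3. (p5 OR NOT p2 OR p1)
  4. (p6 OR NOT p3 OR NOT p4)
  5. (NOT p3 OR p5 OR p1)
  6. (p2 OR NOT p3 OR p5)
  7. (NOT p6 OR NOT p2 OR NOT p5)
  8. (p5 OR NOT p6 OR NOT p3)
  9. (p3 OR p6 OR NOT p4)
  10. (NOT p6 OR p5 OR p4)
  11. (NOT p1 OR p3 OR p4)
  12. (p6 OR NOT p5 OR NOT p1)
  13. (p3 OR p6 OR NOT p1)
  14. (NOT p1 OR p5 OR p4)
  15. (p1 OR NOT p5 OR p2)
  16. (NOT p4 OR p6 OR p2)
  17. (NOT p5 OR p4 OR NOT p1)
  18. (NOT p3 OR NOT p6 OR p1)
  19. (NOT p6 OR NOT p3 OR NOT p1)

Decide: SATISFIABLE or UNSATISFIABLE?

Branch on p1: take p1 = False.
For the remaining variables, p2 = False, p3 = False, p4 = True, p5 = False, p6 = True works.
So p1=False, p2=False, p3=False, p4=True, p5=False, p6=True is a satisfying assignment.

SATISFIABLE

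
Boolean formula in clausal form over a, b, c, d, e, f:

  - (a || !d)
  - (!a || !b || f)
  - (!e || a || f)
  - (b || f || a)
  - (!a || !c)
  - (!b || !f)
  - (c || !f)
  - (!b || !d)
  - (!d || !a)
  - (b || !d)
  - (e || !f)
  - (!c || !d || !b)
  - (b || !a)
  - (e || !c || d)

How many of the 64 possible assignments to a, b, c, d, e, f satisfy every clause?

2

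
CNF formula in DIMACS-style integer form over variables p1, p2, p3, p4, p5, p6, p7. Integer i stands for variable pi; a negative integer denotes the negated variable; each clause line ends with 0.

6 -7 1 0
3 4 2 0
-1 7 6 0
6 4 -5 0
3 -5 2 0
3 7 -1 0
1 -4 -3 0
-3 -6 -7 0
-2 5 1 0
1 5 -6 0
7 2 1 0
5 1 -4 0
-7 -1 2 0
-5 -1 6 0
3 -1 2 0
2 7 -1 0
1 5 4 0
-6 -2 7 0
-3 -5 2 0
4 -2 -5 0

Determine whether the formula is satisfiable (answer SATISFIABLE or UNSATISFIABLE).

Set p1 = True and propagate.
Branch on p2: take p2 = True.
Set p3 = False and propagate.
  then p7 is forced to True.
The remaining clauses are satisfied by p4 = True, p5 = True, p6 = True.
So p1 = True, p2 = True, p3 = False, p4 = True, p5 = True, p6 = True, p7 = True is a satisfying assignment.

SATISFIABLE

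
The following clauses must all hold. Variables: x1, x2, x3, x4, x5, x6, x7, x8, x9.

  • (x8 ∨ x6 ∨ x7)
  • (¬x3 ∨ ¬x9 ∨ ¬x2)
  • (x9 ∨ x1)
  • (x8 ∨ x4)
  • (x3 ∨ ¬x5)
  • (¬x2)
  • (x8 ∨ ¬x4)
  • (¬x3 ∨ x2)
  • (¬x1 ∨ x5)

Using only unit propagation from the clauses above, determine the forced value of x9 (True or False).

Unit clause (¬x2) sets x2 = False.
In (x2 ∨ ¬x3), x2 is now false; ¬x3 must hold, so x3 = False.
From (x3 ∨ ¬x5) and x3 = False: x5 = False.
(¬x1 ∨ x5) with x5 = False leaves only ¬x1, so x1 = False.
In (x1 ∨ x9), x1 is now false; x9 must hold, so x9 = True.

True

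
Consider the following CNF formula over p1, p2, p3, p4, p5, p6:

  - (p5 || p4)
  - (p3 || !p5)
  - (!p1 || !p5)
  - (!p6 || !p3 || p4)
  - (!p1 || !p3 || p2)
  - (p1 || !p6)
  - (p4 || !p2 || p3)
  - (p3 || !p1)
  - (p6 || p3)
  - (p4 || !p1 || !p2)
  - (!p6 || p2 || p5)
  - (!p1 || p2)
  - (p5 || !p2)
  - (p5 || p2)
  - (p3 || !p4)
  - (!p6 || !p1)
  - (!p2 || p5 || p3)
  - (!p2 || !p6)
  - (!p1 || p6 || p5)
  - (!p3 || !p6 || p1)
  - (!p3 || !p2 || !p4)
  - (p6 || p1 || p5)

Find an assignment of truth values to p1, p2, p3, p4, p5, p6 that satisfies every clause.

p1=F, p2=F, p3=T, p4=F, p5=T, p6=F

Try p1 = False.
  then p6 is forced to False.
  then p3 is forced to True.
  then p5 is forced to True.
Branch on p2: take p2 = False.
p4 is now unconstrained; take p4 = False.
Check each clause:
  1. (p4 || p5) — p5 is true.
  2. (!p5 || p3) — p3 is true.
  3. (!p1 || !p5) — !p1 is true.
  4. (p4 || !p3 || !p6) — !p6 is true.
  5. (!p3 || p2 || !p1) — !p1 is true.
  6. (p1 || !p6) — !p6 is true.
  7. (p4 || !p2 || p3) — p3 is true.
  8. (!p1 || p3) — p3 is true.
  9. (p6 || p3) — p3 is true.
  10. (!p1 || p4 || !p2) — !p2 is true.
  11. (!p6 || p2 || p5) — !p6 is true.
  12. (p2 || !p1) — !p1 is true.
  13. (p5 || !p2) — p5 is true.
  14. (p5 || p2) — p5 is true.
  15. (p3 || !p4) — p3 is true.
  16. (!p1 || !p6) — !p6 is true.
  17. (!p2 || p3 || p5) — p3 is true.
  18. (!p2 || !p6) — !p6 is true.
  19. (!p1 || p6 || p5) — p5 is true.
  20. (p1 || !p3 || !p6) — !p6 is true.
  21. (!p2 || !p3 || !p4) — !p4 is true.
  22. (p6 || p5 || p1) — p5 is true.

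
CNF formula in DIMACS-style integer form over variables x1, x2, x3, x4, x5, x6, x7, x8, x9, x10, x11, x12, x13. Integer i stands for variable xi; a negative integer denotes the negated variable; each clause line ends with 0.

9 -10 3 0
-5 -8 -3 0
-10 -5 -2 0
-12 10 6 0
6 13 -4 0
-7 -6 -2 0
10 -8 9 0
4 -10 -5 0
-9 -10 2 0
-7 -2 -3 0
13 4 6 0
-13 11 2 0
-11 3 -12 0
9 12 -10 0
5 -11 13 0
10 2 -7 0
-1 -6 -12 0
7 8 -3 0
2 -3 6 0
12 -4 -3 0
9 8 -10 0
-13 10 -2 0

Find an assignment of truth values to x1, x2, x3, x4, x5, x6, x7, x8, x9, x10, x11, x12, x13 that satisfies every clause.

Pure literal: x1 appears only negated; assign x1 = False.
Try x2 = True.
For the remaining variables, x3 = False, x4 = True, x5 = True, x6 = True, x7 = False, x8 = False, x9 = False, x10 = False, x11 = False, x12 = False, x13 = False works.

x1=0  x2=1  x3=0  x4=1  x5=1  x6=1  x7=0  x8=0  x9=0  x10=0  x11=0  x12=0  x13=0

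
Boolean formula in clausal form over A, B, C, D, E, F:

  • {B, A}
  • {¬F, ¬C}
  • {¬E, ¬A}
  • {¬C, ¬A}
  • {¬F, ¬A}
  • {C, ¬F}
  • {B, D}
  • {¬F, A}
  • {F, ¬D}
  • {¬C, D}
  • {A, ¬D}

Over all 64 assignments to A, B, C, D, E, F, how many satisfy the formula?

The models are:
  A=0 B=1 C=0 D=0 E=0 F=0
  A=0 B=1 C=0 D=0 E=1 F=0
  A=1 B=1 C=0 D=0 E=0 F=0
That's 3 in total.

3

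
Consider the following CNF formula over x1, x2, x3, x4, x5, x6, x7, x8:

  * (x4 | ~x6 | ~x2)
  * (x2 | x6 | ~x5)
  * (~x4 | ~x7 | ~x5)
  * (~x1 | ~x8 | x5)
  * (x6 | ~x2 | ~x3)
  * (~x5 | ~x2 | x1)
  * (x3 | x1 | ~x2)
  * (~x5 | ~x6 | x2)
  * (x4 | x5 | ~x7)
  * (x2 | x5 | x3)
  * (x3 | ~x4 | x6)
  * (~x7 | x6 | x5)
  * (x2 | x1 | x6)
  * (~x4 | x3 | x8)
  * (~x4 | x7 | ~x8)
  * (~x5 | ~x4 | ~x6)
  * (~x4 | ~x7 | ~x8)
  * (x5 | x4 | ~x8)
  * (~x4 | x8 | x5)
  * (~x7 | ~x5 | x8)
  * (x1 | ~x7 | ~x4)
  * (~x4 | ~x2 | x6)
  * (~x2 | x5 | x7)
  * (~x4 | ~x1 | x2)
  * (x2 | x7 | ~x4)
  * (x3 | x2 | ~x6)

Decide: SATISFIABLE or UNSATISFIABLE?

SATISFIABLE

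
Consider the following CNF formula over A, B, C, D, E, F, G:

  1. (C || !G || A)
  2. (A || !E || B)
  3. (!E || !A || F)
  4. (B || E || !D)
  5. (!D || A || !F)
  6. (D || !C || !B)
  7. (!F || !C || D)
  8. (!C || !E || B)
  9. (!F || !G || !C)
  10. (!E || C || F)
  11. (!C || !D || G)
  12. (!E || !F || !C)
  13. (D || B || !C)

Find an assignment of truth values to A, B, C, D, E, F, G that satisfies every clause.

A=True  B=True  C=False  D=False  E=True  F=True  G=False

Set A = True and propagate.
Try B = True.
The remaining clauses are satisfied by C = False, D = False, E = True, F = True, G = False.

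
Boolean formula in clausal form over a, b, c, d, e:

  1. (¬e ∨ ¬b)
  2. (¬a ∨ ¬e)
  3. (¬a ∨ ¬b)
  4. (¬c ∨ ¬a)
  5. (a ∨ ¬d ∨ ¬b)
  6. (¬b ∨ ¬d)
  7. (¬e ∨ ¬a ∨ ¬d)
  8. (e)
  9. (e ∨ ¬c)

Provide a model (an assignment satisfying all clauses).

a = F  b = F  c = T  d = T  e = T

Check each clause:
  1. (¬e ∨ ¬b) — ¬b is true.
  2. (¬e ∨ ¬a) — ¬a is true.
  3. (¬a ∨ ¬b) — ¬b is true.
  4. (¬c ∨ ¬a) — ¬a is true.
  5. (a ∨ ¬b ∨ ¬d) — ¬b is true.
  6. (¬d ∨ ¬b) — ¬b is true.
  7. (¬d ∨ ¬a ∨ ¬e) — ¬a is true.
  8. (e) — e is true.
  9. (¬c ∨ e) — e is true.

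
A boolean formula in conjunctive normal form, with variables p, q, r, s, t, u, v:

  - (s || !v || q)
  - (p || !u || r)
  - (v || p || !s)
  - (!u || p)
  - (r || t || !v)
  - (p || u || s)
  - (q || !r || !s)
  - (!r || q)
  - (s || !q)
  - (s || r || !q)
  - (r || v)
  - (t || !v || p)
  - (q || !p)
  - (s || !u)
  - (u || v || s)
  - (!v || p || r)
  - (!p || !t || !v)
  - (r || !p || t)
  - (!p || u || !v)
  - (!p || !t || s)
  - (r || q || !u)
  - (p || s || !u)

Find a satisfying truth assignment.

Try p = False.
  then u is forced to False.
  then s is forced to True.
  then v is forced to True.
  then t is forced to True.
  then r is forced to True.
  then q is forced to True.
Every clause has at least one true literal under this assignment.

p=False, q=True, r=True, s=True, t=True, u=False, v=True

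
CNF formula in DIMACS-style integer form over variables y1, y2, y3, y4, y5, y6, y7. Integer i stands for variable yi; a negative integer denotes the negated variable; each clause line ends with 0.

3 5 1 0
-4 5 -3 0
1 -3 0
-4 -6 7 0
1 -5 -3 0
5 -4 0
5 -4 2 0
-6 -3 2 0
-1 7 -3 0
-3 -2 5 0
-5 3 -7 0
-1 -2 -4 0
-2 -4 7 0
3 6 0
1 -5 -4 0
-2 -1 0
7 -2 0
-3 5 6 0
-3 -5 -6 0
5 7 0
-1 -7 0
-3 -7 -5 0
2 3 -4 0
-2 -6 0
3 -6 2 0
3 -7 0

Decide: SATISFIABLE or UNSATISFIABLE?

y3 = True:
  propagation gives y1=True, y7=True; an empty clause results — contradiction.
y3 = False:
  propagation gives y6=True, y2=False; an empty clause results — contradiction.
Every branch closes, so no satisfying assignment exists.

UNSATISFIABLE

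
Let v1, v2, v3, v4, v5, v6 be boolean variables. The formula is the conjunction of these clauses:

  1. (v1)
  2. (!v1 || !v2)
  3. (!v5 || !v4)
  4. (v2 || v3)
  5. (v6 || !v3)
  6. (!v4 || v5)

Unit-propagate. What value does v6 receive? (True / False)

True

(v1) stands alone — v1 = True.
From (!v1 || !v2) and v1 = True: v2 = False.
In (v3 || v2), v2 is now false; v3 must hold, so v3 = True.
(!v3 || v6): since v3 = True, the clause reduces to (v6). v6 = True.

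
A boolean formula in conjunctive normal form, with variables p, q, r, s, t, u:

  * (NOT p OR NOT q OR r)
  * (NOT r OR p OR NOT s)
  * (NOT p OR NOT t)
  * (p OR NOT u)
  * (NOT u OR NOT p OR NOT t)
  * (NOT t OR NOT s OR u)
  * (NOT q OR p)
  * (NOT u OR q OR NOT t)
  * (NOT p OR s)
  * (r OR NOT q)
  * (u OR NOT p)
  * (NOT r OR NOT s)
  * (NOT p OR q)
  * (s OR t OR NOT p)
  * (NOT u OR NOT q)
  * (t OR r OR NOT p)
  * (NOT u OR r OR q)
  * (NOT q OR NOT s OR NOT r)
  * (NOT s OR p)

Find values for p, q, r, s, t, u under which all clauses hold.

p = 0, q = 0, r = 1, s = 0, t = 1, u = 0

Check each clause:
  1. (NOT q OR NOT p OR r) — r is true.
  2. (p OR NOT s OR NOT r) — NOT s is true.
  3. (NOT t OR NOT p) — NOT p is true.
  4. (NOT u OR p) — NOT u is true.
  5. (NOT p OR NOT t OR NOT u) — NOT u is true.
  6. (u OR NOT t OR NOT s) — NOT s is true.
  7. (NOT q OR p) — NOT q is true.
  8. (NOT t OR NOT u OR q) — NOT u is true.
  9. (s OR NOT p) — NOT p is true.
  10. (r OR NOT q) — r is true.
  11. (u OR NOT p) — NOT p is true.
  12. (NOT s OR NOT r) — NOT s is true.
  13. (NOT p OR q) — NOT p is true.
  14. (s OR t OR NOT p) — t is true.
  15. (NOT u OR NOT q) — NOT u is true.
  16. (r OR t OR NOT p) — r is true.
  17. (q OR NOT u OR r) — NOT u is true.
  18. (NOT s OR NOT r OR NOT q) — NOT s is true.
  19. (NOT s OR p) — NOT s is true.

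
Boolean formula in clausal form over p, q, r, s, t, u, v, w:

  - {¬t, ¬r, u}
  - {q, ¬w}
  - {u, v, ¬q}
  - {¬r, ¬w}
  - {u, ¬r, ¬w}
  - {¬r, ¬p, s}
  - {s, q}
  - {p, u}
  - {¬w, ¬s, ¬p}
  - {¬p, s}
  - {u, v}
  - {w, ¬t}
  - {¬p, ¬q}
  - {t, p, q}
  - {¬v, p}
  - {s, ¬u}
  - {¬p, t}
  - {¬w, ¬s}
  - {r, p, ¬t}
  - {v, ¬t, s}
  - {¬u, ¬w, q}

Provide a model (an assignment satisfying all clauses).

p=False, q=True, r=False, s=True, t=False, u=True, v=False, w=False

Check each clause:
  1. {¬r, u, ¬t} — ¬t is true.
  2. {q, ¬w} — ¬w is true.
  3. {v, u, ¬q} — u is true.
  4. {¬r, ¬w} — ¬w is true.
  5. {¬r, ¬w, u} — ¬w is true.
  6. {¬p, s, ¬r} — s is true.
  7. {q, s} — q is true.
  8. {p, u} — u is true.
  9. {¬w, ¬s, ¬p} — ¬w is true.
  10. {s, ¬p} — s is true.
  11. {u, v} — u is true.
  12. {¬t, w} — ¬t is true.
  13. {¬q, ¬p} — ¬p is true.
  14. {q, t, p} — q is true.
  15. {p, ¬v} — ¬v is true.
  16. {s, ¬u} — s is true.
  17. {¬p, t} — ¬p is true.
  18. {¬s, ¬w} — ¬w is true.
  19. {¬t, p, r} — ¬t is true.
  20. {v, ¬t, s} — ¬t is true.
  21. {q, ¬u, ¬w} — ¬w is true.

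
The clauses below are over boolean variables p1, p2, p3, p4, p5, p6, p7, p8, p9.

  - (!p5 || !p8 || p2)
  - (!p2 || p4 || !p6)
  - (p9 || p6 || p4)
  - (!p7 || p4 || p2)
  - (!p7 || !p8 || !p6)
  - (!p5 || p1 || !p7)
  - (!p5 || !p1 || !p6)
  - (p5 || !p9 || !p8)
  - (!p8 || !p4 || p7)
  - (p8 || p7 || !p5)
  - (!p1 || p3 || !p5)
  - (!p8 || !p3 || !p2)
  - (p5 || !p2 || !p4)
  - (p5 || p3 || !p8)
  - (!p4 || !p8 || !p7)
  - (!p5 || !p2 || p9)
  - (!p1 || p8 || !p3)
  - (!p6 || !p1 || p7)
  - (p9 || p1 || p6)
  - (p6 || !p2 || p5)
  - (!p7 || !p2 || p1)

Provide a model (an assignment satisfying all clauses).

p1=T, p2=F, p3=F, p4=T, p5=F, p6=T, p7=T, p8=F, p9=F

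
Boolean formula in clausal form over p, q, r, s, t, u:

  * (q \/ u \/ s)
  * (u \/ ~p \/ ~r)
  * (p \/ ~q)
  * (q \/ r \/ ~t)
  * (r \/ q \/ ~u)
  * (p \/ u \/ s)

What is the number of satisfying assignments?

Split on q, then u.
  q=T, u=T: forces p=T; r, s, t free → 2^3 = 8.
  q=T, u=F: remaining (p,r,s,t) ∈ {(T,F,F,F); (T,F,F,T); (T,F,T,F); (T,F,T,T)} — 4.
  q=F, u=T: forces r=T; p, s, t free → 2^3 = 8.
  q=F, u=F: remaining (p,r,s,t) ∈ {(F,F,T,F); (F,T,T,F); (F,T,T,T); (T,F,T,F)} — 4.
Total: 8 + 4 + 8 + 4 = 24.

24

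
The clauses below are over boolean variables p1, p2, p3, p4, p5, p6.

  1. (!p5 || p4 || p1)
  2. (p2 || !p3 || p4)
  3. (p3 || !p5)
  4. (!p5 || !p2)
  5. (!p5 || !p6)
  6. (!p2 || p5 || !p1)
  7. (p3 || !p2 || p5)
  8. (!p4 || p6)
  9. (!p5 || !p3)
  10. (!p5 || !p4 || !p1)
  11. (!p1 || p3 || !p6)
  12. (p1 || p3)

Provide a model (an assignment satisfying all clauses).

p1 = F, p2 = T, p3 = T, p4 = F, p5 = F, p6 = F

Check each clause:
  1. (p1 || p4 || !p5) — !p5 is true.
  2. (!p3 || p2 || p4) — p2 is true.
  3. (p3 || !p5) — p3 is true.
  4. (!p2 || !p5) — !p5 is true.
  5. (!p6 || !p5) — !p6 is true.
  6. (p5 || !p2 || !p1) — !p1 is true.
  7. (p3 || !p2 || p5) — p3 is true.
  8. (!p4 || p6) — !p4 is true.
  9. (!p3 || !p5) — !p5 is true.
  10. (!p4 || !p1 || !p5) — !p5 is true.
  11. (!p6 || !p1 || p3) — !p6 is true.
  12. (p3 || p1) — p3 is true.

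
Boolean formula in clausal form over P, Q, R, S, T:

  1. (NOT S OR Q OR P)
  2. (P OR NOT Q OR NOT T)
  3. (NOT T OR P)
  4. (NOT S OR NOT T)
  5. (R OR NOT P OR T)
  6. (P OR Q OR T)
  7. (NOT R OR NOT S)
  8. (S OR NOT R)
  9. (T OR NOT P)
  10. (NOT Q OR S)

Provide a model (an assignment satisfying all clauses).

P = 0, Q = 1, R = 0, S = 1, T = 0

Try P = False.
  then T is forced to False.
  then Q is forced to True.
  then S is forced to True.
  then R is forced to False.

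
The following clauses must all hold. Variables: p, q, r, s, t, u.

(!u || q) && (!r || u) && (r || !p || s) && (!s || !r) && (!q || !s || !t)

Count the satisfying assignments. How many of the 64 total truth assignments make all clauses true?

18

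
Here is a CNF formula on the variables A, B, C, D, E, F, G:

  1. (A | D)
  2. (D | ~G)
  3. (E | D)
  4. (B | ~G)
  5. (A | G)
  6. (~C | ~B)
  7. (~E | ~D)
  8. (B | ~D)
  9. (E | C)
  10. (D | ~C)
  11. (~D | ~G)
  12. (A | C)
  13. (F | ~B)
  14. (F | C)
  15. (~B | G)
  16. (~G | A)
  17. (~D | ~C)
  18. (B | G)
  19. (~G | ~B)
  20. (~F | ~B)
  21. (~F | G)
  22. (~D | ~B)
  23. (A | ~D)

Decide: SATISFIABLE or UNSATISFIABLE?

UNSATISFIABLE

D = True:
  propagation gives E=False, B=True; an empty clause results — contradiction.
D = False:
  propagation gives A=True, G=False, E=True, C=False; an empty clause results — contradiction.
Every branch closes, so no satisfying assignment exists.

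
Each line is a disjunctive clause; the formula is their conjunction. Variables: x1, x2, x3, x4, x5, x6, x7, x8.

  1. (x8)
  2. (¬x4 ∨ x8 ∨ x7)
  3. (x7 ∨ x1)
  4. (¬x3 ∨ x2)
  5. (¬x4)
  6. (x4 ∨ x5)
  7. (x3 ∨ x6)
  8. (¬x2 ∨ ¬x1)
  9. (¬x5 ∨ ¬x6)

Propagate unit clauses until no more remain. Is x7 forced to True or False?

Unit clause (x8) sets x8 = True.
(¬x4) stands alone — x4 = False.
In (x5 ∨ x4), x4 is now false; x5 must hold, so x5 = True.
(¬x5 ∨ ¬x6) with x5 = True leaves only ¬x6, so x6 = False.
From (x3 ∨ x6) and x6 = False: x3 = True.
(x2 ∨ ¬x3) with x3 = True leaves only x2, so x2 = True.
(¬x2 ∨ ¬x1) with x2 = True leaves only ¬x1, so x1 = False.
In (x1 ∨ x7), x1 is now false; x7 must hold, so x7 = True.

True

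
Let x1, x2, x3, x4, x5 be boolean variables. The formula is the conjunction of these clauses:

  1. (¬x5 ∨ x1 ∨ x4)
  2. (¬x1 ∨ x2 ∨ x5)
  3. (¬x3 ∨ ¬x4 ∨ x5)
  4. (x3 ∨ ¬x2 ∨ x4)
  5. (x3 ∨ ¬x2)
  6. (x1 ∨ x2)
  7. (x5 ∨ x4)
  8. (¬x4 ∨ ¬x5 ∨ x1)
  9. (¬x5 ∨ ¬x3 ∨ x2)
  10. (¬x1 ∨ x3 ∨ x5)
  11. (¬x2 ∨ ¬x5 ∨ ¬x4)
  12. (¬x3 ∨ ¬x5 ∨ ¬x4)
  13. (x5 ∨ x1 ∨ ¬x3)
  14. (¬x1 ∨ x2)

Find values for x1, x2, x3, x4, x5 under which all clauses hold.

x1=T  x2=T  x3=T  x4=F  x5=T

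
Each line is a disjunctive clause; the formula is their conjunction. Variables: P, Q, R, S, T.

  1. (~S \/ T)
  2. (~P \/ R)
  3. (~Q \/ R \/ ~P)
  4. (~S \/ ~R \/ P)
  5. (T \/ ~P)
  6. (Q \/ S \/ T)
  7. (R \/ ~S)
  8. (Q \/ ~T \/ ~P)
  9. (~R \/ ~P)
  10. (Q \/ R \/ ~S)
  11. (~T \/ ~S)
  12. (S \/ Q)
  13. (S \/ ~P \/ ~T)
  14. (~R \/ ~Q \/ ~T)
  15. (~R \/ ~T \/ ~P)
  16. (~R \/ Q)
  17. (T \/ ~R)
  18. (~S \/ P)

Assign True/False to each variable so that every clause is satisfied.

P=False, Q=True, R=False, S=False, T=True

Try P = False.
  then S is forced to False.
  then Q is forced to True.
Try R = False.
T is now unconstrained; take T = True.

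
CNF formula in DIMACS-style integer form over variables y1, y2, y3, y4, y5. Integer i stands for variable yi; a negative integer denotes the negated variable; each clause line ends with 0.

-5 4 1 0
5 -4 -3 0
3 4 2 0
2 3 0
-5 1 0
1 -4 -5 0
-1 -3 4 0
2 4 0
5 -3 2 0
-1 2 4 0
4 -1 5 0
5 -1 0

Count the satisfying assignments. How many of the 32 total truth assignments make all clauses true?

7

Satisfying assignments:
  y1=F y2=T y3=F y4=F y5=F
  y1=F y2=T y3=F y4=T y5=F
  y1=F y2=T y3=T y4=F y5=F
  y1=T y2=F y3=T y4=T y5=T
  y1=T y2=T y3=F y4=F y5=T
  y1=T y2=T y3=F y4=T y5=T
  y1=T y2=T y3=T y4=T y5=T
That's 7 in total.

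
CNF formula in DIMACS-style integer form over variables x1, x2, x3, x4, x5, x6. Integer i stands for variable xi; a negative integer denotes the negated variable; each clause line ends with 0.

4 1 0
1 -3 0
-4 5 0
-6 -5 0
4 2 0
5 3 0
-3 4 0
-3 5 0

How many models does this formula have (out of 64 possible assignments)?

7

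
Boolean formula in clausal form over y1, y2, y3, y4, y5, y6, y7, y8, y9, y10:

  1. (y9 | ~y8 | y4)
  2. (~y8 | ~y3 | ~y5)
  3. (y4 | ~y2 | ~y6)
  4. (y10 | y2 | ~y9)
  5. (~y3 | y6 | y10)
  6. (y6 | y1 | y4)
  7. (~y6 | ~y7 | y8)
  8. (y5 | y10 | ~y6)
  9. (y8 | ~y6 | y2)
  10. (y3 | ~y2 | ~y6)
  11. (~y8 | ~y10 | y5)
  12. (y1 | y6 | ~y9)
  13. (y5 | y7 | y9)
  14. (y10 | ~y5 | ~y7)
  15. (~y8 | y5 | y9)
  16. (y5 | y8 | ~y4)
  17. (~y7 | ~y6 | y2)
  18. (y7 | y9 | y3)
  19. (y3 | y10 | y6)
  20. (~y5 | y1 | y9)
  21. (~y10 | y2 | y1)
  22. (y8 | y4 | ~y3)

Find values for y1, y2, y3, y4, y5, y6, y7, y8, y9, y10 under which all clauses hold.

y1 occurs only positively in the remaining clauses — set y1 = True.
Branch on y2: take y2 = True.
Branch on y3: take y3 = True.
Set y4 = True and propagate.
The remaining clauses are satisfied by y5 = True, y6 = True, y7 = False, y8 = False, y9 = False, y10 = False.

y1=True, y2=True, y3=True, y4=True, y5=True, y6=True, y7=False, y8=False, y9=False, y10=False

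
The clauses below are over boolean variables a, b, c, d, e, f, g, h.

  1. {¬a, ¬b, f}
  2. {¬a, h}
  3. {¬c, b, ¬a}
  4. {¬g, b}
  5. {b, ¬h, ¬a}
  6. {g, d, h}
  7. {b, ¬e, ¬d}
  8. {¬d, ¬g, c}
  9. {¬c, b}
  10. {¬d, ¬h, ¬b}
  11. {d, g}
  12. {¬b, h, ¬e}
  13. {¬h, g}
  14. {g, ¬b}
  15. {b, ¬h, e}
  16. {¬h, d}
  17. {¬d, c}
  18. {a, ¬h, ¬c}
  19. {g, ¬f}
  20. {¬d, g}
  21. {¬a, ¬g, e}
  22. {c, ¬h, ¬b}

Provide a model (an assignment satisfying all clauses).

Try a = False.
For the remaining variables, b = True, c = True, d = True, e = False, f = True, g = True, h = False works.

a = False  b = True  c = True  d = True  e = False  f = True  g = True  h = False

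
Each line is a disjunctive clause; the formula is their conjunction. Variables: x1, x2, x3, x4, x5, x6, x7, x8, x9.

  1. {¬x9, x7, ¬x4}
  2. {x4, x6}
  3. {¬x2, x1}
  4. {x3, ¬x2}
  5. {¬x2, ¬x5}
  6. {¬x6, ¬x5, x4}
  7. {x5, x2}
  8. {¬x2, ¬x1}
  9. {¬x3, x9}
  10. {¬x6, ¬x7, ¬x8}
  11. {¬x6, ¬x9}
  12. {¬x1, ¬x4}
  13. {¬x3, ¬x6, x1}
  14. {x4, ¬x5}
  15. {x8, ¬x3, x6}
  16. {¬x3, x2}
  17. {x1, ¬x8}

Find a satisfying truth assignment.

Branch on x1: take x1 = False.
  then x2 is forced to False.
  then x5 is forced to True.
  then x4 is forced to True.
  then x3 is forced to False.
  then x8 is forced to False.
Branch on x6: take x6 = False.
For the remaining variables, x7 = True, x9 = True works.
Check each clause:
  1. {¬x9, ¬x4, x7} — x7 is true.
  2. {x4, x6} — x4 is true.
  3. {¬x2, x1} — ¬x2 is true.
  4. {¬x2, x3} — ¬x2 is true.
  5. {¬x2, ¬x5} — ¬x2 is true.
  6. {¬x5, ¬x6, x4} — ¬x6 is true.
  7. {x2, x5} — x5 is true.
  8. {¬x1, ¬x2} — ¬x2 is true.
  9. {x9, ¬x3} — x9 is true.
  10. {¬x7, ¬x8, ¬x6} — ¬x8 is true.
  11. {¬x9, ¬x6} — ¬x6 is true.
  12. {¬x1, ¬x4} — ¬x1 is true.
  13. {¬x6, ¬x3, x1} — ¬x6 is true.
  14. {¬x5, x4} — x4 is true.
  15. {x8, x6, ¬x3} — ¬x3 is true.
  16. {¬x3, x2} — ¬x3 is true.
  17. {¬x8, x1} — ¬x8 is true.

x1 = F, x2 = F, x3 = F, x4 = T, x5 = T, x6 = F, x7 = T, x8 = F, x9 = T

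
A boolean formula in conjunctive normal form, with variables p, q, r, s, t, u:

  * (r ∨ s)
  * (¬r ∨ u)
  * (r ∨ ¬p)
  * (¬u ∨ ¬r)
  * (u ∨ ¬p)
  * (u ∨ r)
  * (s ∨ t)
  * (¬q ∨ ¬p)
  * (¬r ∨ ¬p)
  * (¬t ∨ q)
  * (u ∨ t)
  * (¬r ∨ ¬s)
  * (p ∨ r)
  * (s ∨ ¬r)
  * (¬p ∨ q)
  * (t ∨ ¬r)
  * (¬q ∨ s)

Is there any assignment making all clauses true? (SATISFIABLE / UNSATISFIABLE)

UNSATISFIABLE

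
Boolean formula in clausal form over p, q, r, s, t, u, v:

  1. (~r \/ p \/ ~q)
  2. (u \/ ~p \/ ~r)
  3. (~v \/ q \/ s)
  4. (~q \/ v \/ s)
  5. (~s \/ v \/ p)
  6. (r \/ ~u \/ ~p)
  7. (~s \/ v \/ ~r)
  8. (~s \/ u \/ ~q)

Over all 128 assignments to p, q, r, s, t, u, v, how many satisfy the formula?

38

Split on s, then p.
  s=1, p=1: t free; 4 ways for (q,r,u,v) × 2^1 = 8.
  s=1, p=0: t free; 5 ways for (q,r,u,v) × 2^1 = 10.
  s=0, p=1: t free; 4 ways for (q,r,u,v) × 2^1 = 8.
  s=0, p=0: t, u free; 3 ways for (q,r,v) × 2^2 = 12.
Total: 8 + 10 + 8 + 12 = 38.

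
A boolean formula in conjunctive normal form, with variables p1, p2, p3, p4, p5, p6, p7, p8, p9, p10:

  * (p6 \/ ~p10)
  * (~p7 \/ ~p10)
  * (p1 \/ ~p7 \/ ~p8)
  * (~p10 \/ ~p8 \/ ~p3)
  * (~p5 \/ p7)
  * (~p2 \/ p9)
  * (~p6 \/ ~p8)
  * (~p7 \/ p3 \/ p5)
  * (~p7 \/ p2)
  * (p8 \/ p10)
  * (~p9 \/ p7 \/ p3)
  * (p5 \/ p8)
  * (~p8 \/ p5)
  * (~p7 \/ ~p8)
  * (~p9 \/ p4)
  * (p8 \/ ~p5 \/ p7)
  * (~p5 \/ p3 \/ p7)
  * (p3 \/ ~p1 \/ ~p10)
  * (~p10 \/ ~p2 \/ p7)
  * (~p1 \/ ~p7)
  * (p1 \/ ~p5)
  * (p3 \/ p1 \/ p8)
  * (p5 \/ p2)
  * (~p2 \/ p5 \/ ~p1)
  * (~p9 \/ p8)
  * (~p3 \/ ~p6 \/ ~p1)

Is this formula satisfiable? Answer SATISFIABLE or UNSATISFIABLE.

p7 = True:
  propagation gives p10=False, p2=True, p9=True, p8=True; an empty clause results — contradiction.
p7 = False:
  propagation gives p5=False, p8=True; an empty clause results — contradiction.
Every branch closes, so no satisfying assignment exists.

UNSATISFIABLE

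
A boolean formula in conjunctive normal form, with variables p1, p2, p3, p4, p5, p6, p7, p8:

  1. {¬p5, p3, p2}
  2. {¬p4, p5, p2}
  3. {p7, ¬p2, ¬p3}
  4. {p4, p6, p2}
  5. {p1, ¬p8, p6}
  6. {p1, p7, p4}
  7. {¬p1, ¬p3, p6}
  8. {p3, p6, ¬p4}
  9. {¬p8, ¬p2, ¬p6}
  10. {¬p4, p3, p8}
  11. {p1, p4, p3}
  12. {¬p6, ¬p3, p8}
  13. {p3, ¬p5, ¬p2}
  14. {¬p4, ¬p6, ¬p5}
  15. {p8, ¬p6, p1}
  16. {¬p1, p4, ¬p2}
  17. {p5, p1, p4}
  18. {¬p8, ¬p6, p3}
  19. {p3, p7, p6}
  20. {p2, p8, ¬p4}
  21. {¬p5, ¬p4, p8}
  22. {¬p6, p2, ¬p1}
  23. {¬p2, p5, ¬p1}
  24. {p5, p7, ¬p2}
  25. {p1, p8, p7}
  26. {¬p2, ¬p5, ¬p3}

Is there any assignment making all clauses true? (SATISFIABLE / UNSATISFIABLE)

Pure literal: p7 appears only positively; assign p7 = True.
Branch on p1: take p1 = False.
Try p2 = True.
The remaining clauses are satisfied by p3 = True, p4 = True, p5 = False, p6 = False, p8 = False.
So p1=F, p2=T, p3=T, p4=T, p5=F, p6=F, p7=T, p8=F is a satisfying assignment.

SATISFIABLE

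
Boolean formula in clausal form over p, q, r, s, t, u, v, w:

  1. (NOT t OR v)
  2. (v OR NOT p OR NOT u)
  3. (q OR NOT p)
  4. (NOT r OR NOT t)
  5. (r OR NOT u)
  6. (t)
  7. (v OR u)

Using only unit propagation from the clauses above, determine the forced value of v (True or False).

True

(t) is a unit clause: t = True.
From (v OR NOT t) and t = True: v = True.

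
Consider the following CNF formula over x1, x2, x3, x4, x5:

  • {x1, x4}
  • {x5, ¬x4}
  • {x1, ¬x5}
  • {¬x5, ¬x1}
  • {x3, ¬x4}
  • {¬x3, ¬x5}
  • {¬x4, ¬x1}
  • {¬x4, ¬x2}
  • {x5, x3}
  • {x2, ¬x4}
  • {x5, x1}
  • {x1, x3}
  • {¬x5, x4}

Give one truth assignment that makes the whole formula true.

x1 = 1, x2 = 0, x3 = 1, x4 = 0, x5 = 0

Check each clause:
  1. {x4, x1} — x1 is true.
  2. {¬x4, x5} — ¬x4 is true.
  3. {x1, ¬x5} — x1 is true.
  4. {¬x5, ¬x1} — ¬x5 is true.
  5. {x3, ¬x4} — x3 is true.
  6. {¬x3, ¬x5} — ¬x5 is true.
  7. {¬x1, ¬x4} — ¬x4 is true.
  8. {¬x2, ¬x4} — ¬x4 is true.
  9. {x5, x3} — x3 is true.
  10. {¬x4, x2} — ¬x4 is true.
  11. {x5, x1} — x1 is true.
  12. {x1, x3} — x1 is true.
  13. {x4, ¬x5} — ¬x5 is true.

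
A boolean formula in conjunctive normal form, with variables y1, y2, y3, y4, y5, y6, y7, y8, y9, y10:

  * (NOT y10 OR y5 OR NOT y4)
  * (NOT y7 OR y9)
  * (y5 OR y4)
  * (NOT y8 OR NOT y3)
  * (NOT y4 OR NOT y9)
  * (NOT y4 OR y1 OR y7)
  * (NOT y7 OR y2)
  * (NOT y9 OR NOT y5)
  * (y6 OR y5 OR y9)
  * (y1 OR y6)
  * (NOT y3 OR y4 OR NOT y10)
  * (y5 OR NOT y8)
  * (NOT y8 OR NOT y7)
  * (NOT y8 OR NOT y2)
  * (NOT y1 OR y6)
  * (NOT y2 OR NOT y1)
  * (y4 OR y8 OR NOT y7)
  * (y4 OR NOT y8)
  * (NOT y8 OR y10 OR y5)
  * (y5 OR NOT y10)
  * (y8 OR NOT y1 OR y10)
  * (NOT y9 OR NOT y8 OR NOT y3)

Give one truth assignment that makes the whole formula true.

y3 occurs only negated in the remaining clauses — set y3 = False.
y6 occurs only positively in the remaining clauses — set y6 = True.
Set y1 = True and propagate.
  then y2 is forced to False.
  then y7 is forced to False.
For the remaining variables, y4 = False, y5 = True, y8 = False, y9 = False, y10 = True works.

y1=T  y2=F  y3=F  y4=F  y5=T  y6=T  y7=F  y8=F  y9=F  y10=T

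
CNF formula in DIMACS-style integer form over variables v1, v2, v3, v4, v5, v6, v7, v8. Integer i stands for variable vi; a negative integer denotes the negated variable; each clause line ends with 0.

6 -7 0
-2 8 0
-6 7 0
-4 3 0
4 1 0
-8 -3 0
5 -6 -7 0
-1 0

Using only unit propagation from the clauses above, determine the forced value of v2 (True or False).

Unit clause (NOT v1) sets v1 = False.
In (v4 OR v1), v1 is now false; v4 must hold, so v4 = True.
(NOT v4 OR v3): since v4 = True, the clause reduces to (v3). v3 = True.
In (NOT v8 OR NOT v3), NOT v3 is now false; NOT v8 must hold, so v8 = False.
(NOT v2 OR v8) with v8 = False leaves only NOT v2, so v2 = False.

False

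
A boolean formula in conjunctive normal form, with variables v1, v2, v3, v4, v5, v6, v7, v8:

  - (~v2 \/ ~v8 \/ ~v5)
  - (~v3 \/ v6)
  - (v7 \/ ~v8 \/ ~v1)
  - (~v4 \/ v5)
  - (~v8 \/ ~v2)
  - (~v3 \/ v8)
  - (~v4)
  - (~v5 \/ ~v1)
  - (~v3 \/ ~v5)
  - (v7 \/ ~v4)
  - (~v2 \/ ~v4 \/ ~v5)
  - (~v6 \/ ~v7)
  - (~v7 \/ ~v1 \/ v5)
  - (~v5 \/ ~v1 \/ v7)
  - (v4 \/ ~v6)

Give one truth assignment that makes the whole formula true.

The clause (~v4) is unit: v4 must be False.
(~v6) is a unit clause, so v6 = False.
The clause (~v3) is unit: v3 must be False.
Pure literal: v1 appears only negated; assign v1 = False.
v8 occurs only negated in the remaining clauses — set v8 = False.
v2, v5, v7 are now unconstrained; take v2 = True, v5 = True, v7 = False.

v1=F, v2=T, v3=F, v4=F, v5=T, v6=F, v7=F, v8=F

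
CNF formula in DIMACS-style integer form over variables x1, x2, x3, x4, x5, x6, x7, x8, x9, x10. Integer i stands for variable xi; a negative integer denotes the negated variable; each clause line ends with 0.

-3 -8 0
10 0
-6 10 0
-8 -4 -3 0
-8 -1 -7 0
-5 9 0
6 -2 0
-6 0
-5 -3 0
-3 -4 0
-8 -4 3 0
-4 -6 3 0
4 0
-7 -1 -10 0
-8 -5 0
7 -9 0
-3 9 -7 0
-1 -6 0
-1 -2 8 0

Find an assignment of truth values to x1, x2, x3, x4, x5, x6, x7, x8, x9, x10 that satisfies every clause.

x1=True  x2=False  x3=False  x4=True  x5=False  x6=False  x7=False  x8=False  x9=False  x10=True

Check each clause:
  1. (!x3 || !x8) — !x8 is true.
  2. (x10) — x10 is true.
  3. (x10 || !x6) — x10 is true.
  4. (!x3 || !x8 || !x4) — !x8 is true.
  5. (!x7 || !x8 || !x1) — !x8 is true.
  6. (!x5 || x9) — !x5 is true.
  7. (x6 || !x2) — !x2 is true.
  8. (!x6) — !x6 is true.
  9. (!x5 || !x3) — !x5 is true.
  10. (!x3 || !x4) — !x3 is true.
  11. (!x8 || !x4 || x3) — !x8 is true.
  12. (!x6 || !x4 || x3) — !x6 is true.
  13. (x4) — x4 is true.
  14. (!x1 || !x7 || !x10) — !x7 is true.
  15. (!x8 || !x5) — !x8 is true.
  16. (x7 || !x9) — !x9 is true.
  17. (!x7 || x9 || !x3) — !x3 is true.
  18. (!x6 || !x1) — !x6 is true.
  19. (!x2 || !x1 || x8) — !x2 is true.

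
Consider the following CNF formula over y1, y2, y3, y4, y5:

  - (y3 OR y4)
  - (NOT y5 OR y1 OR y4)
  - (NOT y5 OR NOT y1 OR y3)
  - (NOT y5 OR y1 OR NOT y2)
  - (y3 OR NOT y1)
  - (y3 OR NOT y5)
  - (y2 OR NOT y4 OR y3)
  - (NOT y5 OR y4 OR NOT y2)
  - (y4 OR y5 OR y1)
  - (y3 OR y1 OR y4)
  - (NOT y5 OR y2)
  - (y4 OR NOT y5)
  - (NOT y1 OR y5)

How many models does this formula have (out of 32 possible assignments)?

Satisfying assignments:
  y1=F y2=F y3=T y4=T y5=F
  y1=F y2=T y3=F y4=T y5=F
  y1=F y2=T y3=T y4=T y5=F
  y1=T y2=T y3=T y4=T y5=T
That's 4 in total.

4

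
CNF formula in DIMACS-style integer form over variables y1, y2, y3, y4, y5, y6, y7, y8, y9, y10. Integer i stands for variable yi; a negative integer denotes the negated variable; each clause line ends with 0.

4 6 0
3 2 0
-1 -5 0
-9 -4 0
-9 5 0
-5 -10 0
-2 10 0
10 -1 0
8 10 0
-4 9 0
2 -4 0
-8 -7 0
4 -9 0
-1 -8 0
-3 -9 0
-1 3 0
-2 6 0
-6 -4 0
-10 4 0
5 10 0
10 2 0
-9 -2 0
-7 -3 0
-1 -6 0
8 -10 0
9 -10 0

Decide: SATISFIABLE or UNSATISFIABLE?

UNSATISFIABLE

y10 = True:
  propagation gives y5=False, y9=False; an empty clause results — contradiction.
y10 = False:
  propagation gives y2=False; an empty clause results — contradiction.
Every branch closes, so no satisfying assignment exists.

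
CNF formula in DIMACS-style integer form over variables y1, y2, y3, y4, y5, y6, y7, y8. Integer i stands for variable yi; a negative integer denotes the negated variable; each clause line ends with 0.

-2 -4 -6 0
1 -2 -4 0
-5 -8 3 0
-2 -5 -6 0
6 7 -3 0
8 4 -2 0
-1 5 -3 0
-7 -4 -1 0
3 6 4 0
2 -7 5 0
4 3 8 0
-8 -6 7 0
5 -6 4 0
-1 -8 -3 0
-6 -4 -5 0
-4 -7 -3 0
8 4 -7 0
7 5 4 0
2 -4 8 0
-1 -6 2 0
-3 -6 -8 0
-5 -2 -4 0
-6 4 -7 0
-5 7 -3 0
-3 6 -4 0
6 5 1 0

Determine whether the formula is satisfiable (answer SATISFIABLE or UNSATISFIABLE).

SATISFIABLE

Try y1 = True.
Branch on y2: take y2 = True.
Try y3 = False.
For the remaining variables, y4 = True, y5 = False, y6 = False, y7 = False, y8 = True works.
So y1=True, y2=True, y3=False, y4=True, y5=False, y6=False, y7=False, y8=True is a satisfying assignment.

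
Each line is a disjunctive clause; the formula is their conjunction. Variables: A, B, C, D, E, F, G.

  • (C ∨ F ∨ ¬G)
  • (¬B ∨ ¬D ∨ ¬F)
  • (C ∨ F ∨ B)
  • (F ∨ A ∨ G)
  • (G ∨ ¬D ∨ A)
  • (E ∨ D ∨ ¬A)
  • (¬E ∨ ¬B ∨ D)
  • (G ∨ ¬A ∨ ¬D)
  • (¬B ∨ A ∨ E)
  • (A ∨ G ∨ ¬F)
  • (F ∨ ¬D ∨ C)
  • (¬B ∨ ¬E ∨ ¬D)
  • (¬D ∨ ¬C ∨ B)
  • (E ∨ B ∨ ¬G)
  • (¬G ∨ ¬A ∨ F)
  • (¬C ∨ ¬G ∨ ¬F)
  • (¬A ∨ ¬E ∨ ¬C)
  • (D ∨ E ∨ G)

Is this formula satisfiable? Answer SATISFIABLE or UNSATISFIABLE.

SATISFIABLE

Try A = True.
Try B = False.
For the remaining variables, C = False, D = False, E = True, F = True, G = True works.
So A=True, B=False, C=False, D=False, E=True, F=True, G=True is a satisfying assignment.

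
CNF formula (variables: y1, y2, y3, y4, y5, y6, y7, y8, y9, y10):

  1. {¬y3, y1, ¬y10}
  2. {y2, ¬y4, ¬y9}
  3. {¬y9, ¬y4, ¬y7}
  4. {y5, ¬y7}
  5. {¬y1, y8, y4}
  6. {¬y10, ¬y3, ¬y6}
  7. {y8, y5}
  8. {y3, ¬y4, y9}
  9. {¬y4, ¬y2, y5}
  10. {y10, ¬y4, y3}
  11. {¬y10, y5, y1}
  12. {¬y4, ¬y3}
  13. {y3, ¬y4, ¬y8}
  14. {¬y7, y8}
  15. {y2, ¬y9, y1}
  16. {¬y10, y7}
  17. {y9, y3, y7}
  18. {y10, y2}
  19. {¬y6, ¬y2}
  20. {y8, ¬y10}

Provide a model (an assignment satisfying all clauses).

Pure literal: y5 appears only positively; assign y5 = True.
Pure literal: y6 appears only negated; assign y6 = False.
Set y1 = True and propagate.
For the remaining variables, y2 = False, y3 = False, y4 = False, y7 = True, y8 = True, y9 = False, y10 = True works.

y1=T, y2=F, y3=F, y4=F, y5=T, y6=F, y7=T, y8=T, y9=F, y10=T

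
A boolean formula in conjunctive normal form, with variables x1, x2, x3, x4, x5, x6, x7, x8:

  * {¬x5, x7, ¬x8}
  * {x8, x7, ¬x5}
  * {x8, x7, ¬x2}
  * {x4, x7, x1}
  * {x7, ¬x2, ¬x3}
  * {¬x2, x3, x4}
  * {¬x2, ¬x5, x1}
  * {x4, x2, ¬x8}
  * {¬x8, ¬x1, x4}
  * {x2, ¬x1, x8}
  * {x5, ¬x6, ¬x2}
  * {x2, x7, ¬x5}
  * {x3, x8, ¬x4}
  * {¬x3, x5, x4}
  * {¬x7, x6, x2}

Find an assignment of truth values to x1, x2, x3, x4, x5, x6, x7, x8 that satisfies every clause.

x1=F, x2=F, x3=F, x4=T, x5=T, x6=T, x7=T, x8=T

Check each clause:
  1. {¬x5, ¬x8, x7} — x7 is true.
  2. {¬x5, x7, x8} — x8 is true.
  3. {x7, ¬x2, x8} — x8 is true.
  4. {x7, x4, x1} — x4 is true.
  5. {¬x3, x7, ¬x2} — ¬x3 is true.
  6. {¬x2, x4, x3} — x4 is true.
  7. {¬x5, x1, ¬x2} — ¬x2 is true.
  8. {x4, x2, ¬x8} — x4 is true.
  9. {¬x1, ¬x8, x4} — x4 is true.
  10. {x8, x2, ¬x1} — x8 is true.
  11. {¬x2, ¬x6, x5} — x5 is true.
  12. {x2, x7, ¬x5} — x7 is true.
  13. {x8, ¬x4, x3} — x8 is true.
  14. {x4, ¬x3, x5} — x5 is true.
  15. {x6, x2, ¬x7} — x6 is true.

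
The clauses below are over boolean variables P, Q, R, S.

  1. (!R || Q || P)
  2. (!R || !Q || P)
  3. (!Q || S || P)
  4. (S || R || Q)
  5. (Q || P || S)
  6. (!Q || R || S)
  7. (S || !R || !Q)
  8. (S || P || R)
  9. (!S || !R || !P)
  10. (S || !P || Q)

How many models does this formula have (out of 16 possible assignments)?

The models are:
  P=F Q=F R=F S=T
  P=F Q=T R=F S=T
  P=T Q=F R=F S=T
  P=T Q=T R=F S=T
That's 4 in total.

4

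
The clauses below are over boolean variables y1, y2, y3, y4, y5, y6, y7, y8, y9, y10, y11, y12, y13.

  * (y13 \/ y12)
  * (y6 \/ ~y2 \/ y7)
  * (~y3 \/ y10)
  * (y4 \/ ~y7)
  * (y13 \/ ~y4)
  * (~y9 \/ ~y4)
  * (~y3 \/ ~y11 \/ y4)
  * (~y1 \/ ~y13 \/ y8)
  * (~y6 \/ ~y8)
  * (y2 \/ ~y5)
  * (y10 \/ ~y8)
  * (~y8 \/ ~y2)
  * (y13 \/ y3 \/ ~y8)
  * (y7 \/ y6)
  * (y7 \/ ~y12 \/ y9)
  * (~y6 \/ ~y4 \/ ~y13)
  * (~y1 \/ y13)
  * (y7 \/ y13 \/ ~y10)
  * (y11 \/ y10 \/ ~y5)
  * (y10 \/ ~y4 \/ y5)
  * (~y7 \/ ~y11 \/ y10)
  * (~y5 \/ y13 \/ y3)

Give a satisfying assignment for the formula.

Pure literal: y1 appears only negated; assign y1 = False.
Try y2 = True.
  then y8 is forced to False.
For the remaining variables, y3 = True, y4 = True, y5 = False, y6 = False, y7 = True, y9 = False, y10 = True, y11 = True, y12 = False, y13 = True works.

y1=False  y2=True  y3=True  y4=True  y5=False  y6=False  y7=True  y8=False  y9=False  y10=True  y11=True  y12=False  y13=True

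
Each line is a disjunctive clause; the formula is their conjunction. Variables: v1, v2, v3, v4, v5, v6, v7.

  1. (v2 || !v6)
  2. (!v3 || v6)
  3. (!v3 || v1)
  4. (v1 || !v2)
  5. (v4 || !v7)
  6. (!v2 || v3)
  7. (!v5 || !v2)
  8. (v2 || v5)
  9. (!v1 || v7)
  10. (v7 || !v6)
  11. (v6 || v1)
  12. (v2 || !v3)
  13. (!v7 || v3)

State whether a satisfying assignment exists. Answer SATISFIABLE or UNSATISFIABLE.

SATISFIABLE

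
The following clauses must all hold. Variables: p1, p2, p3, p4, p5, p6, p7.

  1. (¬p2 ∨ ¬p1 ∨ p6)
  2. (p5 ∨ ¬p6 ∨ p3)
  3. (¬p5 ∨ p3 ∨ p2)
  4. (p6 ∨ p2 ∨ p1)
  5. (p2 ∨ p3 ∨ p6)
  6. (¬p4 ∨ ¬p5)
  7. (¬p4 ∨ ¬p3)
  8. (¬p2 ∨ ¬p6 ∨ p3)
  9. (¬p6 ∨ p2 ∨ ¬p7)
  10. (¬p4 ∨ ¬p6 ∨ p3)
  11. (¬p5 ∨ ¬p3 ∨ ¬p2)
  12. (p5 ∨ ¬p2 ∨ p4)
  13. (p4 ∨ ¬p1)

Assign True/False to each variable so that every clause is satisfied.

p1 = 0, p2 = 0, p3 = 1, p4 = 0, p5 = 1, p6 = 1, p7 = 0

Check each clause:
  1. (¬p1 ∨ p6 ∨ ¬p2) — ¬p2 is true.
  2. (p5 ∨ ¬p6 ∨ p3) — p3 is true.
  3. (p3 ∨ p2 ∨ ¬p5) — p3 is true.
  4. (p2 ∨ p6 ∨ p1) — p6 is true.
  5. (p2 ∨ p3 ∨ p6) — p3 is true.
  6. (¬p5 ∨ ¬p4) — ¬p4 is true.
  7. (¬p4 ∨ ¬p3) — ¬p4 is true.
  8. (¬p2 ∨ p3 ∨ ¬p6) — p3 is true.
  9. (p2 ∨ ¬p6 ∨ ¬p7) — ¬p7 is true.
  10. (p3 ∨ ¬p4 ∨ ¬p6) — p3 is true.
  11. (¬p3 ∨ ¬p5 ∨ ¬p2) — ¬p2 is true.
  12. (¬p2 ∨ p4 ∨ p5) — p5 is true.
  13. (¬p1 ∨ p4) — ¬p1 is true.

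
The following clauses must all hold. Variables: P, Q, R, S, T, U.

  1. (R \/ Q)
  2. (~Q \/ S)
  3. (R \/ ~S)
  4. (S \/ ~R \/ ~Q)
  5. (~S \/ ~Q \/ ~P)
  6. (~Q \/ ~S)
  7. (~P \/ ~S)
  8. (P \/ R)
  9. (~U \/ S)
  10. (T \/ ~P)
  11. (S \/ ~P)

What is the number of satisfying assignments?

The models are:
  P=0 Q=0 R=1 S=0 T=0 U=0
  P=0 Q=0 R=1 S=0 T=1 U=0
  P=0 Q=0 R=1 S=1 T=0 U=0
  P=0 Q=0 R=1 S=1 T=0 U=1
  P=0 Q=0 R=1 S=1 T=1 U=0
  P=0 Q=0 R=1 S=1 T=1 U=1
That's 6 in total.

6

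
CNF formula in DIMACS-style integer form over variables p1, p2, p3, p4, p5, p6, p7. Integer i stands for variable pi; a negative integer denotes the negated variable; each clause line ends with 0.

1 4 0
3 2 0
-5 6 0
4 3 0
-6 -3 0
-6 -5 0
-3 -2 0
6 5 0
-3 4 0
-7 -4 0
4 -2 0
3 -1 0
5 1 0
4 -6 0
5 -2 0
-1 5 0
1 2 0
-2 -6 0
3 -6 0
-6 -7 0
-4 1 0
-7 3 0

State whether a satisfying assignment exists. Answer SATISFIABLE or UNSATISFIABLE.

UNSATISFIABLE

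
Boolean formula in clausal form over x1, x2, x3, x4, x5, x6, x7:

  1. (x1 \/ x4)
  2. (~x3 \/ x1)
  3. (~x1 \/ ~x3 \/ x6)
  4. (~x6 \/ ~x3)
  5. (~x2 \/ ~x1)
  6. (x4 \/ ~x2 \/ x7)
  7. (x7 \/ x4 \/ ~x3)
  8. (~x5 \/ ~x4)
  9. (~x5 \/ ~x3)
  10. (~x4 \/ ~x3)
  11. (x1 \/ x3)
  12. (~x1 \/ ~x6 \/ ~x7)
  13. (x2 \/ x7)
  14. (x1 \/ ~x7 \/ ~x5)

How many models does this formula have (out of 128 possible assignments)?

3

Satisfying assignments:
  x1=1 x2=0 x3=0 x4=0 x5=0 x6=0 x7=1
  x1=1 x2=0 x3=0 x4=0 x5=1 x6=0 x7=1
  x1=1 x2=0 x3=0 x4=1 x5=0 x6=0 x7=1
That's 3 in total.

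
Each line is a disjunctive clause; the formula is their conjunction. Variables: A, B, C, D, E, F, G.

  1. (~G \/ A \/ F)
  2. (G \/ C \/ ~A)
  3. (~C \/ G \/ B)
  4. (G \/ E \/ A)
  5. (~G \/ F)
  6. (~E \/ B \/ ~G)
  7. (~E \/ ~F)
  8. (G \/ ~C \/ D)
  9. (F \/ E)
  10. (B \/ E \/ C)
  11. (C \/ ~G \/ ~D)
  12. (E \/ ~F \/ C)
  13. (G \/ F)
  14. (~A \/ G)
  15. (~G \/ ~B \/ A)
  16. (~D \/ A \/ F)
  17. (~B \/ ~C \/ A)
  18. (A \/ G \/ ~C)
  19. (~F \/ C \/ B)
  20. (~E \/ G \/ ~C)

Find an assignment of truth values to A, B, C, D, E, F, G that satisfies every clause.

Branch on A: take A = False.
Set B = False and propagate.
For the remaining variables, C = True, D = True, E = False, F = True, G = True works.
Check each clause:
  1. (A \/ ~G \/ F) — F is true.
  2. (G \/ C \/ ~A) — C is true.
  3. (G \/ ~C \/ B) — G is true.
  4. (A \/ G \/ E) — G is true.
  5. (F \/ ~G) — F is true.
  6. (~G \/ ~E \/ B) — ~E is true.
  7. (~F \/ ~E) — ~E is true.
  8. (G \/ ~C \/ D) — D is true.
  9. (F \/ E) — F is true.
  10. (E \/ C \/ B) — C is true.
  11. (~G \/ C \/ ~D) — C is true.
  12. (C \/ ~F \/ E) — C is true.
  13. (G \/ F) — F is true.
  14. (~A \/ G) — ~A is true.
  15. (~B \/ A \/ ~G) — ~B is true.
  16. (~D \/ F \/ A) — F is true.
  17. (A \/ ~B \/ ~C) — ~B is true.
  18. (~C \/ A \/ G) — G is true.
  19. (~F \/ B \/ C) — C is true.
  20. (~C \/ ~E \/ G) — ~E is true.

A=F, B=F, C=T, D=T, E=F, F=T, G=T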